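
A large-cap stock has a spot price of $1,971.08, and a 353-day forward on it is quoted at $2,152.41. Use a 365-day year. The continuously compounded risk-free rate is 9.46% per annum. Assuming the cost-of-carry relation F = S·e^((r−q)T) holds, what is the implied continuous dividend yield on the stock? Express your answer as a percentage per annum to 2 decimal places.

From F = S·e^((r−q)T): (r − q) = ln(F/S)/T
ln(2152.41/1971.08) = ln(1.091995) = 0.088006
(r − q) = 0.088006 / (353/365) = 0.090998
q = r − ln(F/S)/T = 0.0946 − 0.090998 = 0.003602
q = 0.36%

0.36%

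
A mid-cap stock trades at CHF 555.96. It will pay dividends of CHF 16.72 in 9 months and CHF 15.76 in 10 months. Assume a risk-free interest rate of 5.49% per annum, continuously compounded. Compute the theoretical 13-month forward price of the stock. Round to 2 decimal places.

CHF 557.02

PV(dividends) I = 16.72·e^(−0.0549·9/12) + 15.76·e^(−0.0549·10/12)
I = 16.0455 + 15.0552 = 31.1007
F = (S − I)·e^(rT) = (555.96 − 31.1007) · e^(0.0549·13/12)
= 524.8593 · e^0.059475 = 524.8593 × 1.061279 = CHF 557.02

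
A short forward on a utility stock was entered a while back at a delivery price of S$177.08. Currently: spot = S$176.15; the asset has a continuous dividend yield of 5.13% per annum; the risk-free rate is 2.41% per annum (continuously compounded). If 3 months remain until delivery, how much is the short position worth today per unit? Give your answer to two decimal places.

S$2.11

Current fair forward for the remaining 3 months: F = S·e^((r − q)·T), (r − q) = 0.0241 − 0.0513 = -0.0272
F = 176.15 · e^(-0.0272 × 3/12) = 176.15 × 0.993223 = 174.9562
Value of long forward = (F − K)·e^(−rT) = (174.9562 − 177.08) · e^(−0.0241·3/12)
= -2.1238 × 0.993993 = -2.11
Short position value = −(long value) = S$2.11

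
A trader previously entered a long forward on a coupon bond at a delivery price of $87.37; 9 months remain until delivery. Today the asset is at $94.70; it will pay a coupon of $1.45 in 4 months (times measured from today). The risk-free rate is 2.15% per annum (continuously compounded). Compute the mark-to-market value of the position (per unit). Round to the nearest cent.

$7.29

PV(remaining coupons) I = 1.45·e^(−0.0215·4/12) = 1.4396
Current forward F = (S − I)·e^(rT) = (94.70 − 1.4396)·e^(0.0215·9/12) = 93.2604 × 1.016256 = 94.7764
Value (long) = (F − K)·e^(−rT) = (94.7764 − 87.37) × 0.984004 = 7.2879
Value = $7.29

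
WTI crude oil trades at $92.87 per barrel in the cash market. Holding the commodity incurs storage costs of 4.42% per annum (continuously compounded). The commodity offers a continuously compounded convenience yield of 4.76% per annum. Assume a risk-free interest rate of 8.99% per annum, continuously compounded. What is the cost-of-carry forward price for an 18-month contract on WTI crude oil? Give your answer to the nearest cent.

Net carry = r + u − y = 0.0899 + 0.0442 − 0.0476 = 0.0865
F = S·e^((r+u−y)T) = 92.87 · e^(0.0865 × 18/12) = 92.87 · e^0.129750
= 92.87 × 1.138544 = $105.74 per barrel

$105.74 per barrel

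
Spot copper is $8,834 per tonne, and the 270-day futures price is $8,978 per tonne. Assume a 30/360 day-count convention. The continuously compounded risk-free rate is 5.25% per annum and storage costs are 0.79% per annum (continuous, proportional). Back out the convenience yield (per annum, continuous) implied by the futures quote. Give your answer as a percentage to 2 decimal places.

F = S·e^((r+u−y)T) ⇒ (r+u−y) = ln(F/S)/T
ln(8978/8834) = 0.016169; /T ⇒ 0.021559
y = r + u − ln(F/S)/T = 0.0525 + 0.0079 − 0.021559 = 0.038841
y = 3.88%

3.88%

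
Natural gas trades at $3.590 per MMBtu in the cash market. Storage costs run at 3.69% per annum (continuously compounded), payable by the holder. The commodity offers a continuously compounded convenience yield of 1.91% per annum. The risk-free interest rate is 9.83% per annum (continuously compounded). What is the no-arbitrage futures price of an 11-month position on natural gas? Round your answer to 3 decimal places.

Net carry = r + u − y = 0.0983 + 0.0369 − 0.0191 = 0.1161
F = S·e^((r+u−y)T) = 3.590 · e^(0.1161 × 11/12) = 3.590 · e^0.106425
= 3.590 × 1.112295 = $3.993 per MMBtu

$3.993 per MMBtu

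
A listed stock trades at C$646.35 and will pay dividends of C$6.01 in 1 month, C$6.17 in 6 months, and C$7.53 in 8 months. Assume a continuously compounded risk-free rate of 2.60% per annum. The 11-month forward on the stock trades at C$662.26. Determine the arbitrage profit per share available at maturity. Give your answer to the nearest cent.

PV(dividends) I = 6.01·e^(−0.0260·1/12) + 6.17·e^(−0.0260·6/12) + 7.53·e^(−0.0260·8/12) = 19.4879
Fair forward F* = (S − I)·e^(rT) = (646.35 − 19.4879)·e^0.023833 = 626.8621 × 1.024119 = 641.9814
Market C$662.26 > fair 641.9814: forward overpriced → cash-and-carry (borrow at r, buy the stock and collect the dividends, short the forward).
Profit at T = |F_mkt − F*| = |662.26 − 641.9814| = C$20.28 per share

C$20.28 per share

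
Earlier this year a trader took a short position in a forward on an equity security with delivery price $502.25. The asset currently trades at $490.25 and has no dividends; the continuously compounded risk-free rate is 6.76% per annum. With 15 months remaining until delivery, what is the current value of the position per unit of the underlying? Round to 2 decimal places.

Current fair forward for the remaining 15 months: F = S·e^(r·T), r = 0.0676
F = 490.25 · e^(0.0676 × 15/12) = 490.25 × 1.088173 = 533.4768
Value of long forward = (F − K)·e^(−rT) = (533.4768 − 502.25) · e^(−0.0676·15/12)
= 31.2268 × 0.918972 = 28.70
Short position value = −(long value) = -$28.70

-$28.70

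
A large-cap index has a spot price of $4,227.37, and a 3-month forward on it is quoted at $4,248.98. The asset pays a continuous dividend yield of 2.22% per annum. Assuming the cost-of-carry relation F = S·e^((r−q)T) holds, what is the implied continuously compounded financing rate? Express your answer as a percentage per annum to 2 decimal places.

From F = S·e^((r−q)T): (r − q) = ln(F/S)/T
ln(4248.98/4227.37) = ln(1.005112) = 0.005099
(r − q) = 0.005099 / (3/12) = 0.020396
r = ln(F/S)/T + q = 0.020396 + 0.0222 = 0.042596
r = 4.26%

4.26%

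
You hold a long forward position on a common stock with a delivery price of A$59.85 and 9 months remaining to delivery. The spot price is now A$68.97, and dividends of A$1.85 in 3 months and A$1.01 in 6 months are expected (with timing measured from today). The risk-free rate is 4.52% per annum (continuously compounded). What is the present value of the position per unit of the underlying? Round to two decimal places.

PV(remaining dividends) I = 1.85·e^(−0.0452·3/12) + 1.01·e^(−0.0452·6/12) = 2.8166
Current forward F = (S − I)·e^(rT) = (68.97 − 2.8166)·e^(0.0452·9/12) = 66.1534 × 1.034481 = 68.4344
Value (long) = (F − K)·e^(−rT) = (68.4344 − 59.85) × 0.966668 = 8.2983
Value = A$8.30

A$8.30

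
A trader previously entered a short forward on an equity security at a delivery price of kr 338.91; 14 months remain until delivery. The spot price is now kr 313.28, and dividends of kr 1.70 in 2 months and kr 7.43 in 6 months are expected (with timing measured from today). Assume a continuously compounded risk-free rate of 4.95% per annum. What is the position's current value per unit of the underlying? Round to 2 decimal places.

PV(remaining dividends) I = 1.70·e^(−0.0495·2/12) + 7.43·e^(−0.0495·6/12) = 8.9344
Current forward F = (S − I)·e^(rT) = (313.28 − 8.9344)·e^(0.0495·14/12) = 304.3456 × 1.059450 = 322.4389
Value (long) = (F − K)·e^(−rT) = (322.4389 − 338.91) × 0.943886 = -15.5468
Short position value = −(long value) = kr 15.55

kr 15.55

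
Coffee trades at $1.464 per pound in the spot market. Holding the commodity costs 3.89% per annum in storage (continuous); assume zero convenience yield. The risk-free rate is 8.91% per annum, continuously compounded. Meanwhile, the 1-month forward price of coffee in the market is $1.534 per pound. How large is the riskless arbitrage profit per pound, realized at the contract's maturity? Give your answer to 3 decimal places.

Fair forward: F* = S·e^(carry·T), with carry = (r + u) = 0.0891 + 0.0389 = 0.1280
F* = 1.464 · e^(0.1280 × 1/12) = 1.464 · e^0.010667 = 1.464 × 1.010724 = $1.4797
Market $1.534 > fair $1.4797: forward overpriced → cash-and-carry (buy spot, short the forward).
At maturity, profit = |F_mkt − F*| = |1.534 − 1.4797| = $0.054 per pound

$0.054 per pound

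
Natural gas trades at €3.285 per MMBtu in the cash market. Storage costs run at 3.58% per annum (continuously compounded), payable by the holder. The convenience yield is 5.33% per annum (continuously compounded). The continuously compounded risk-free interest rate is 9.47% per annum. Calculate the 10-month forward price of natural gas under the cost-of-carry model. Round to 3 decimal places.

€3.503 per MMBtu

Net carry = r + u − y = 0.0947 + 0.0358 − 0.0533 = 0.0772
F = S·e^((r+u−y)T) = 3.285 · e^(0.0772 × 10/12) = 3.285 · e^0.064333
= 3.285 × 1.066447 = €3.503 per MMBtu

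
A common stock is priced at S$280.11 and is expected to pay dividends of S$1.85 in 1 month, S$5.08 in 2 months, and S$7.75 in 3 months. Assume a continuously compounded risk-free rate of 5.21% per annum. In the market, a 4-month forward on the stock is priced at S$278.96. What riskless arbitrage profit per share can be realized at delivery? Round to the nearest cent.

S$8.73 per share

PV(dividends) I = 1.85·e^(−0.0521·1/12) + 5.08·e^(−0.0521·2/12) + 7.75·e^(−0.0521·3/12) = 14.5278
Fair forward F* = (S − I)·e^(rT) = (280.11 − 14.5278)·e^0.017367 = 265.5822 × 1.017519 = 270.2349
Market S$278.96 > fair 270.2349: forward overpriced → cash-and-carry (borrow at r, buy the stock and collect the dividends, short the forward).
Profit at T = |F_mkt − F*| = |278.96 − 270.2349| = S$8.73 per share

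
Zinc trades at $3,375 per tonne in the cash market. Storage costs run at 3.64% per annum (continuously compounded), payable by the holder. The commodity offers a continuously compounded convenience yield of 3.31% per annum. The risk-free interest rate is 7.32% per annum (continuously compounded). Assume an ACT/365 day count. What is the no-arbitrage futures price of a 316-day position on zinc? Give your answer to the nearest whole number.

Net carry = r + u − y = 0.0732 + 0.0364 − 0.0331 = 0.0765
F = S·e^((r+u−y)T) = 3375 · e^(0.0765 × 316/365) = 3375 · e^0.066230
= 3375 × 1.068472 = $3,606 per tonne

$3,606 per tonne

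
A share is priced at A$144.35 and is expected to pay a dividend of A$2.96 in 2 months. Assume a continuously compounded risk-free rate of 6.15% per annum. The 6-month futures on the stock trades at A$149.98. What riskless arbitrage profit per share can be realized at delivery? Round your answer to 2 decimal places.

A$4.14 per share

PV(dividends) I = 2.96·e^(−0.0615·2/12) = 2.9298
Fair futures F* = (S − I)·e^(rT) = (144.35 − 2.9298)·e^0.030750 = 141.4202 × 1.031228 = 145.8365
Market A$149.98 > fair 145.8365: forward overpriced → cash-and-carry (borrow at r, buy the stock and collect the dividends, short the forward).
Profit at T = |F_mkt − F*| = |149.98 − 145.8365| = A$4.14 per share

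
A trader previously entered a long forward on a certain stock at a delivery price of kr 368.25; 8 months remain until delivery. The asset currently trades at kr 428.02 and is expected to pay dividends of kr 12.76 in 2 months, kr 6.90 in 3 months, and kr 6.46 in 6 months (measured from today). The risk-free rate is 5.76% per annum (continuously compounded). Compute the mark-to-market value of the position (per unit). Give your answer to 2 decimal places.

PV(remaining dividends) I = 12.76·e^(−0.0576·2/12) + 6.90·e^(−0.0576·3/12) + 6.46·e^(−0.0576·6/12) = 25.7160
Current forward F = (S − I)·e^(rT) = (428.02 − 25.7160)·e^(0.0576·8/12) = 402.3040 × 1.039147 = 418.0530
Value (long) = (F − K)·e^(−rT) = (418.0530 − 368.25) × 0.962328 = 47.9268
Value = kr 47.93

kr 47.93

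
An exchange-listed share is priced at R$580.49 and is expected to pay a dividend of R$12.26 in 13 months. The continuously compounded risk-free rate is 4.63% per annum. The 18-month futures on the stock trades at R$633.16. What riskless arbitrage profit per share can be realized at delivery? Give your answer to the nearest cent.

PV(dividends) I = 12.26·e^(−0.0463·13/12) = 11.6602
Fair futures F* = (S − I)·e^(rT) = (580.49 − 11.6602)·e^0.069450 = 568.8298 × 1.071918 = 609.7389
Market R$633.16 > fair 609.7389: forward overpriced → cash-and-carry (borrow at r, buy the stock and collect the dividends, short the forward).
Profit at T = |F_mkt − F*| = |633.16 − 609.7389| = R$23.42 per share

R$23.42 per share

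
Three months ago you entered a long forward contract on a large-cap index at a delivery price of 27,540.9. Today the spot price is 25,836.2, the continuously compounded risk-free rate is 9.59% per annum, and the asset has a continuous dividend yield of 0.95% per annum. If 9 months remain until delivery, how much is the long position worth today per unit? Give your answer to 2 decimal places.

Current fair forward for the remaining 9 months: F = S·e^((r − q)·T), (r − q) = 0.0959 − 0.0095 = 0.0864
F = 25836.2 · e^(0.0864 × 9/12) = 25836.2 × 1.06694561 = 27565.8202
Value of long forward = (F − K)·e^(−rT) = (27565.8202 − 27540.9) · e^(−0.0959·9/12)
= 24.9202 × 0.93060069 = 23.19

23.19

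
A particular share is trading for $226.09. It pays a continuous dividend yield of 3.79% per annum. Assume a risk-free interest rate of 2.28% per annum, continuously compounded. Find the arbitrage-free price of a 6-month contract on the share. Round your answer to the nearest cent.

$224.39

F = S·e^((r − q)T) = 226.09 · e^((0.0228 − 0.0379) × 6/12)
= 226.09 · e^-0.007550 = 226.09 × 0.992478
F = $224.39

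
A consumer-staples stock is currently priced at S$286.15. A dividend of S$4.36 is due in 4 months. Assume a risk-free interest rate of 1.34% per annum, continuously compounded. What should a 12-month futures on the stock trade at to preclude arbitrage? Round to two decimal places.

S$285.61

PV(dividends) I = 4.36·e^(−0.0134·4/12)
I = 4.3406
F = (S − I)·e^(rT) = (286.15 − 4.3406) · e^(0.0134·12/12)
= 281.8094 · e^0.013400 = 281.8094 × 1.013490 = S$285.61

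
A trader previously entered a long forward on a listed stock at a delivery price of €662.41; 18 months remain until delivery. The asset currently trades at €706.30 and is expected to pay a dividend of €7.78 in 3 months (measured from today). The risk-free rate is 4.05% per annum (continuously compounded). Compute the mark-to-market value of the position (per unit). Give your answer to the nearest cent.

€75.23

PV(remaining dividends) I = 7.78·e^(−0.0405·3/12) = 7.7016
Current forward F = (S − I)·e^(rT) = (706.30 − 7.7016)·e^(0.0405·18/12) = 698.5984 × 1.062633 = 742.3537
Value (long) = (F − K)·e^(−rT) = (742.3537 − 662.41) × 0.941058 = 75.2317
Value = €75.23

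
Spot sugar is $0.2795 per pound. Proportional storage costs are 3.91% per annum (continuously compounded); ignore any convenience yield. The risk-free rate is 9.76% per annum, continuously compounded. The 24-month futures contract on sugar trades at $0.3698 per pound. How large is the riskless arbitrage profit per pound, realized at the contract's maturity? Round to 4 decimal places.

Fair futures: F* = S·e^(carry·T), with carry = (r + u) = 0.0976 + 0.0391 = 0.1367
F* = 0.2795 · e^(0.1367 × 24/12) = 0.2795 · e^0.273400 = 0.2795 × 1.314426 = $0.3674
Market $0.3698 > fair $0.3674: forward overpriced → cash-and-carry (buy spot, short the forward).
At maturity, profit = |F_mkt − F*| = |0.3698 − 0.3674| = $0.0024 per pound

$0.0024 per pound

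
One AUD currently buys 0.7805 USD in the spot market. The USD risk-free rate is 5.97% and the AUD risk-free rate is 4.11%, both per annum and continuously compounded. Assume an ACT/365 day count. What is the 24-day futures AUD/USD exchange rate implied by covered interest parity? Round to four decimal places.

0.7815

F = S·e^((r_USD − r_AUD)T) = 0.7805 · e^((0.0597 − 0.0411) × 24/365)
= 0.7805 · e^0.001223 = 0.7805 × 1.001224
F = 0.7815 USD per AUD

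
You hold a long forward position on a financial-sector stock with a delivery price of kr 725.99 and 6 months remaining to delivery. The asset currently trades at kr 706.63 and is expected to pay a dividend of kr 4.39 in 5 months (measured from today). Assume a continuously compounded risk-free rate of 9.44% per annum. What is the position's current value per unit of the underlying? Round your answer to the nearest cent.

PV(remaining dividends) I = 4.39·e^(−0.0944·5/12) = 4.2207
Current forward F = (S − I)·e^(rT) = (706.63 − 4.2207)·e^(0.0944·6/12) = 702.4093 × 1.048332 = 736.3581
Value (long) = (F − K)·e^(−rT) = (736.3581 − 725.99) × 0.953897 = 9.8901
Value = kr 9.89

kr 9.89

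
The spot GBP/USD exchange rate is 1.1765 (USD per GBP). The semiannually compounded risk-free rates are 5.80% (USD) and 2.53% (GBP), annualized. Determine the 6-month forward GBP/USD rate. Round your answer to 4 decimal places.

By covered interest parity, F = S · (1+r_USD/2)^(2T) / (1+r_GBP/2)^(2T)
= 1.1765 × 1.029000 / 1.012650 = 1.1765 × 1.016146
F = 1.1955 USD per GBP

1.1955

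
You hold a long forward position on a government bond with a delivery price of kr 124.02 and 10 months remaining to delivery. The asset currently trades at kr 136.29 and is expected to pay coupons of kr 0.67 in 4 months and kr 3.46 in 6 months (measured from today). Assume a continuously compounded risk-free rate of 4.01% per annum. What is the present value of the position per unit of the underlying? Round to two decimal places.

kr 12.29

PV(remaining coupons) I = 0.67·e^(−0.0401·4/12) + 3.46·e^(−0.0401·6/12) = 4.0524
Current forward F = (S − I)·e^(rT) = (136.29 − 4.0524)·e^(0.0401·10/12) = 132.2376 × 1.033981 = 136.7312
Value (long) = (F − K)·e^(−rT) = (136.7312 − 124.02) × 0.967136 = 12.2935
Value = kr 12.29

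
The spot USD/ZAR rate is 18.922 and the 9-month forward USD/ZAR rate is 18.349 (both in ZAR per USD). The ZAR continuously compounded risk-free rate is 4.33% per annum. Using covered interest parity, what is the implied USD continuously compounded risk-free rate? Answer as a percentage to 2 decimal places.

8.43%

F = S·e^((r_ZAR − r_USD)T) ⇒ r_USD = r_ZAR − ln(F/S)/T
ln(18.349/18.922) = -0.030750; /(9/12) = -0.041000
r_USD = 0.0433 + 0.041000 = 0.084300
r_USD = 8.43%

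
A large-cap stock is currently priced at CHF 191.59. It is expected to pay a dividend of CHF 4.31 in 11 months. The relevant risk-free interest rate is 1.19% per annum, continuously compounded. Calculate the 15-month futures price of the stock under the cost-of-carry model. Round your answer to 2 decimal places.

CHF 190.13

PV(dividends) I = 4.31·e^(−0.0119·11/12)
I = 4.2632
F = (S − I)·e^(rT) = (191.59 − 4.2632) · e^(0.0119·15/12)
= 187.3268 · e^0.014875 = 187.3268 × 1.014986 = CHF 190.13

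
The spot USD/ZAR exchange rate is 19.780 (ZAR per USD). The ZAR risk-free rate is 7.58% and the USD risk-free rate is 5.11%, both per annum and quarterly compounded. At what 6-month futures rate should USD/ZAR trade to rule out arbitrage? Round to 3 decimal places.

20.022

By covered interest parity, F = S · (1+r_ZAR/4)^(4T) / (1+r_USD/4)^(4T)
= 19.780 × 1.038259 / 1.025713 = 19.780 × 1.012231
F = 20.022 ZAR per USD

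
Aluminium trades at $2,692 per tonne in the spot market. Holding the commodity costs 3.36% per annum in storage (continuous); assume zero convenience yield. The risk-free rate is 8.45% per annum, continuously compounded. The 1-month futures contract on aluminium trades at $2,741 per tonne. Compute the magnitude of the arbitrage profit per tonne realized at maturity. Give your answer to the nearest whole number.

Fair futures: F* = S·e^(carry·T), with carry = (r + u) = 0.0845 + 0.0336 = 0.1181
F* = 2692 · e^(0.1181 × 1/12) = 2692 · e^0.009842 = 2692 × 1.009891 = $2718.6266
Market $2741 > fair $2718.6266: forward overpriced → cash-and-carry (buy spot, short the forward).
At maturity, profit = |F_mkt − F*| = |2741 − 2718.6266| = $22 per tonne

$22 per tonne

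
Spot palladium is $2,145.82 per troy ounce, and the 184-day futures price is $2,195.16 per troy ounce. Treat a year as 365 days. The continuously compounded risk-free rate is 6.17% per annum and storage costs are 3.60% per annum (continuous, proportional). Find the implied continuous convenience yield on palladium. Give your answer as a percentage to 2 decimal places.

F = S·e^((r+u−y)T) ⇒ (r+u−y) = ln(F/S)/T
ln(2195.16/2145.82) = 0.022733; /T ⇒ 0.045095
y = r + u − ln(F/S)/T = 0.0617 + 0.0360 − 0.045095 = 0.052605
y = 5.26%

5.26%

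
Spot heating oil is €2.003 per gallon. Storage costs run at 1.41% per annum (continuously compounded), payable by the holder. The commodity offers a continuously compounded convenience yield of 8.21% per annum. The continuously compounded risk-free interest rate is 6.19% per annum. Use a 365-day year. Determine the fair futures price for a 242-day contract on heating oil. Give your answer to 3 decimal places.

Net carry = r + u − y = 0.0619 + 0.0141 − 0.0821 = -0.0061
F = S·e^((r+u−y)T) = 2.003 · e^(-0.0061 × 242/365) = 2.003 · e^-0.004044
= 2.003 × 0.995964 = €1.995 per gallon

€1.995 per gallon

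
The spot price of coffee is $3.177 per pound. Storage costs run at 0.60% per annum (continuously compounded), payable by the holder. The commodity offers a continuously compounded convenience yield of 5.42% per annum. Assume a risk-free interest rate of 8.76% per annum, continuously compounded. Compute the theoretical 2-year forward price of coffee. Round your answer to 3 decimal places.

$3.437 per pound

Net carry = r + u − y = 0.0876 + 0.0060 − 0.0542 = 0.0394
F = S·e^((r+u−y)T) = 3.177 · e^(0.0394 × 2) = 3.177 · e^0.078800
= 3.177 × 1.081988 = $3.437 per pound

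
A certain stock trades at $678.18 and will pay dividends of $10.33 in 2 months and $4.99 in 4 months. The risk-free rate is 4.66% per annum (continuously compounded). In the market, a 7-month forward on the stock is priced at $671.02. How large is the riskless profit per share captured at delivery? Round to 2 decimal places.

PV(dividends) I = 10.33·e^(−0.0466·2/12) + 4.99·e^(−0.0466·4/12) = 15.1632
Fair forward F* = (S − I)·e^(rT) = (678.18 − 15.1632)·e^0.027183 = 663.0168 × 1.027556 = 681.2869
Market $671.02 < fair 681.2869: forward underpriced → reverse cash-and-carry (short the stock, invest proceeds at r, pay the dividends, go long the forward).
Profit at T = |F_mkt − F*| = |671.02 − 681.2869| = $10.27 per share

$10.27 per share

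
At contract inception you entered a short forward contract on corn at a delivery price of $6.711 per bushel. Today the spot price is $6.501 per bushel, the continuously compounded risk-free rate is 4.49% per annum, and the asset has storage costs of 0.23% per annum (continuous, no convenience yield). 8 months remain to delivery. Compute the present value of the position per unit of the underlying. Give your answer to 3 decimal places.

Current fair forward for the remaining 8 months: F = S·e^((r + u)·T), (r + u) = 0.0449 + 0.0023 = 0.0472
F = 6.501 · e^(0.0472 × 8/12) = 6.501 × 1.031967 = 6.7088
Value of long forward = (F − K)·e^(−rT) = (6.7088 − 6.711) · e^(−0.0449·8/12)
= -0.0022 × 0.970510 = -0.002
Short position value = −(long value) = $0.002

$0.002 per bushel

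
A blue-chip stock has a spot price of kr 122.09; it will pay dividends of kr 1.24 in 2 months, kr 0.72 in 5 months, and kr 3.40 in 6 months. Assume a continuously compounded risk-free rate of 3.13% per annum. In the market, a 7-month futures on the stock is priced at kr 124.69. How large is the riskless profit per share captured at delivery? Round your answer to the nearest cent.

PV(dividends) I = 1.24·e^(−0.0313·2/12) + 0.72·e^(−0.0313·5/12) + 3.40·e^(−0.0313·6/12) = 5.2914
Fair futures F* = (S − I)·e^(rT) = (122.09 − 5.2914)·e^0.018258 = 116.7986 × 1.018426 = 118.9507
Market kr 124.69 > fair 118.9507: forward overpriced → cash-and-carry (borrow at r, buy the stock and collect the dividends, short the forward).
Profit at T = |F_mkt − F*| = |124.69 − 118.9507| = kr 5.74 per share

kr 5.74 per share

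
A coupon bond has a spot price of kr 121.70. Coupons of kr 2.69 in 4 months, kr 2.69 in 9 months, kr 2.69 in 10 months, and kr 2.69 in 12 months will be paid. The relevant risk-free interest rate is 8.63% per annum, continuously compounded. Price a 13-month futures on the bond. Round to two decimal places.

PV(coupons) I = 2.69·e^(−0.0863·4/12) + 2.69·e^(−0.0863·9/12) + 2.69·e^(−0.0863·10/12) + 2.69·e^(−0.0863·12/12)
I = 2.6137 + 2.5214 + 2.5033 + 2.4676 = 10.1060
F = (S − I)·e^(rT) = (121.70 − 10.1060) · e^(0.0863·13/12)
= 111.5940 · e^0.093492 = 111.5940 × 1.098002 = kr 122.53

kr 122.53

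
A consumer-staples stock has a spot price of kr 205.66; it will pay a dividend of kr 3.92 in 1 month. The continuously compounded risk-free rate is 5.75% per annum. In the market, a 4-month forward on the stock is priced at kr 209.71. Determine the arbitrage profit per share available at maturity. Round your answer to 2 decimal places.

PV(dividends) I = 3.92·e^(−0.0575·1/12) = 3.9013
Fair forward F* = (S − I)·e^(rT) = (205.66 − 3.9013)·e^0.019167 = 201.7587 × 1.019352 = 205.6631
Market kr 209.71 > fair 205.6631: forward overpriced → cash-and-carry (borrow at r, buy the stock and collect the dividends, short the forward).
Profit at T = |F_mkt − F*| = |209.71 − 205.6631| = kr 4.05 per share

kr 4.05 per share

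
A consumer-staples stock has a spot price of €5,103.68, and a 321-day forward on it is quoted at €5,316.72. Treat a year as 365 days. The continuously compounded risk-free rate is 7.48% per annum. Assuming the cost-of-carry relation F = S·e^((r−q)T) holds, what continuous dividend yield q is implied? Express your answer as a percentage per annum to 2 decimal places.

From F = S·e^((r−q)T): (r − q) = ln(F/S)/T
ln(5316.72/5103.68) = ln(1.041742) = 0.040894
(r − q) = 0.040894 / (321/365) = 0.046499
q = r − ln(F/S)/T = 0.0748 − 0.046499 = 0.028301
q = 2.83%

2.83%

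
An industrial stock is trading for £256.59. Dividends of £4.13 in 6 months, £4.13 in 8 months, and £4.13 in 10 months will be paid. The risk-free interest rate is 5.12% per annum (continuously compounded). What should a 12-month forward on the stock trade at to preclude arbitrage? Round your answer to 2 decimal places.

£257.47

PV(dividends) I = 4.13·e^(−0.0512·6/12) + 4.13·e^(−0.0512·8/12) + 4.13·e^(−0.0512·10/12)
I = 4.0256 + 3.9914 + 3.9575 = 11.9745
F = (S − I)·e^(rT) = (256.59 − 11.9745) · e^(0.0512·12/12)
= 244.6155 · e^0.051200 = 244.6155 × 1.052533 = £257.47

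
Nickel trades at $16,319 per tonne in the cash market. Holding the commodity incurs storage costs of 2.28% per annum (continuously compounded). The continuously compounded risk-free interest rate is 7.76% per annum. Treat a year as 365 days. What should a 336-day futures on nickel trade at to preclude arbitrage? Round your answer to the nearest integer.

Net carry = r + u − y = 0.0776 + 0.0228 − 0.0000 = 0.1004
F = S·e^((r+u−y)T) = 16319 · e^(0.1004 × 336/365) = 16319 · e^0.092423
= 16319 × 1.096829 = $17,899 per tonne

$17,899 per tonne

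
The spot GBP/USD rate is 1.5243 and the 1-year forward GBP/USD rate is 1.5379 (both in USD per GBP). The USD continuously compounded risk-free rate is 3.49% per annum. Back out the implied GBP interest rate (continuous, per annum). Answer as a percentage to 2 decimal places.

2.60%

F = S·e^((r_USD − r_GBP)T) ⇒ r_GBP = r_USD − ln(F/S)/T
ln(1.5379/1.5243) = 0.008883; /(12/12) = 0.008883
r_GBP = 0.0349 − 0.008883 = 0.026017
r_GBP = 2.60%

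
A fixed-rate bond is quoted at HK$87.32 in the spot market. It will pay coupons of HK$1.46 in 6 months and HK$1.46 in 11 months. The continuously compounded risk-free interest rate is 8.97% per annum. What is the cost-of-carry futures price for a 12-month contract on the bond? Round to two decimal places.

PV(coupons) I = 1.46·e^(−0.0897·6/12) + 1.46·e^(−0.0897·11/12)
I = 1.3960 + 1.3448 = 2.7408
F = (S − I)·e^(rT) = (87.32 − 2.7408) · e^(0.0897·12/12)
= 84.5792 · e^0.089700 = 84.5792 × 1.093846 = HK$92.52

HK$92.52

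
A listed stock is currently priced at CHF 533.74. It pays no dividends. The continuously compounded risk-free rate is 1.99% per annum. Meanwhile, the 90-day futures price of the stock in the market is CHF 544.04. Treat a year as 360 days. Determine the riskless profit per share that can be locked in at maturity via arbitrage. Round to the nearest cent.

CHF 7.64 per share

Fair futures: F* = S·e^(carry·T), with carry = r = 0.0199
F* = 533.74 · e^(0.0199 × 90/360) = 533.74 · e^0.004975 = 533.74 × 1.004987 = CHF 536.4018
Market CHF 544.04 > fair CHF 536.4018: forward overpriced → cash-and-carry (buy spot, short the forward).
At maturity, profit = |F_mkt − F*| = |544.04 − 536.4018| = CHF 7.64 per share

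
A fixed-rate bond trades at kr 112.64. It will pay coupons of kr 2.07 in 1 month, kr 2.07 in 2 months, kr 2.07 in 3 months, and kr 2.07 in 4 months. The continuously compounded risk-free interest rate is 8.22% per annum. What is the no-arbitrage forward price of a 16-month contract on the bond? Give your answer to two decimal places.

kr 116.60

PV(coupons) I = 2.07·e^(−0.0822·1/12) + 2.07·e^(−0.0822·2/12) + 2.07·e^(−0.0822·3/12) + 2.07·e^(−0.0822·4/12)
I = 2.0559 + 2.0418 + 2.0279 + 2.0141 = 8.1397
F = (S − I)·e^(rT) = (112.64 − 8.1397) · e^(0.0822·16/12)
= 104.5003 · e^0.109600 = 104.5003 × 1.115832 = kr 116.60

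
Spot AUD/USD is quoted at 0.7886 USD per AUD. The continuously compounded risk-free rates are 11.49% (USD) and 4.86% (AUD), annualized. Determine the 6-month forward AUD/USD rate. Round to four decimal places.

0.8152

F = S·e^((r_USD − r_AUD)T) = 0.7886 · e^((0.1149 − 0.0486) × 6/12)
= 0.7886 · e^0.033150 = 0.7886 × 1.033706
F = 0.8152 USD per AUD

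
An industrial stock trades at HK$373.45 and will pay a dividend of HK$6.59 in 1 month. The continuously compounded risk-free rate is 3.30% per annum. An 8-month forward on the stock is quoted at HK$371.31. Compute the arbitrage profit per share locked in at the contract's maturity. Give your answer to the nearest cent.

HK$3.73 per share

PV(dividends) I = 6.59·e^(−0.0330·1/12) = 6.5719
Fair forward F* = (S − I)·e^(rT) = (373.45 − 6.5719)·e^0.022000 = 366.8781 × 1.022244 = 375.0389
Market HK$371.31 < fair 375.0389: forward underpriced → reverse cash-and-carry (short the stock, invest proceeds at r, pay the dividends, go long the forward).
Profit at T = |F_mkt − F*| = |371.31 − 375.0389| = HK$3.73 per share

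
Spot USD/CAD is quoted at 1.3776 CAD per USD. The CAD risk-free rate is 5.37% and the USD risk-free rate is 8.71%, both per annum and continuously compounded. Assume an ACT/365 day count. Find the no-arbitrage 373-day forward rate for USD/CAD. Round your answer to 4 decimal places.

1.3314

F = S·e^((r_CAD − r_USD)T) = 1.3776 · e^((0.0537 − 0.0871) × 373/365)
= 1.3776 · e^-0.034132 = 1.3776 × 0.966444
F = 1.3314 CAD per USD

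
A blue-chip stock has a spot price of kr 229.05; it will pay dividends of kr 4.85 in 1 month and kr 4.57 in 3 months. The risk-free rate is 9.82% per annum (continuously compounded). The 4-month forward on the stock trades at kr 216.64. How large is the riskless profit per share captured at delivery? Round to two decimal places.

PV(dividends) I = 4.85·e^(−0.0982·1/12) + 4.57·e^(−0.0982·3/12) = 9.2696
Fair forward F* = (S − I)·e^(rT) = (229.05 − 9.2696)·e^0.032733 = 219.7804 × 1.033275 = 227.0936
Market kr 216.64 < fair 227.0936: forward underpriced → reverse cash-and-carry (short the stock, invest proceeds at r, pay the dividends, go long the forward).
Profit at T = |F_mkt − F*| = |216.64 − 227.0936| = kr 10.45 per share

kr 10.45 per share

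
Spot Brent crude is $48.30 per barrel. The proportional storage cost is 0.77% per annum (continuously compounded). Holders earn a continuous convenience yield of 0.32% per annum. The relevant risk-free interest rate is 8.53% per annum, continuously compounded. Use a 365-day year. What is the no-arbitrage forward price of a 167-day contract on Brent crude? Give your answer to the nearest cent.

$50.33 per barrel

Net carry = r + u − y = 0.0853 + 0.0077 − 0.0032 = 0.0898
F = S·e^((r+u−y)T) = 48.30 · e^(0.0898 × 167/365) = 48.30 · e^0.041087
= 48.30 × 1.041943 = $50.33 per barrel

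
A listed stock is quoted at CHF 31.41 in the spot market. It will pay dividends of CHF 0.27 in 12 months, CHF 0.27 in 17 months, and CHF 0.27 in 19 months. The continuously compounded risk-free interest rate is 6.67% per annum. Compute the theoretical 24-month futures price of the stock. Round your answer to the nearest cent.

PV(dividends) I = 0.27·e^(−0.0667·12/12) + 0.27·e^(−0.0667·17/12) + 0.27·e^(−0.0667·19/12)
I = 0.2526 + 0.2457 + 0.2429 = 0.7412
F = (S − I)·e^(rT) = (31.41 − 0.7412) · e^(0.0667·24/12)
= 30.6688 · e^0.133400 = 30.6688 × 1.142707 = CHF 35.05

CHF 35.05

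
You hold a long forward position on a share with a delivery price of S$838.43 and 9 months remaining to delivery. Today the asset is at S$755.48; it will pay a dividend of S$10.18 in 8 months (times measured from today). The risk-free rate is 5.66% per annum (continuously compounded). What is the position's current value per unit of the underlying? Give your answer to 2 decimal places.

PV(remaining dividends) I = 10.18·e^(−0.0566·8/12) = 9.8030
Current forward F = (S − I)·e^(rT) = (755.48 − 9.8030)·e^(0.0566·9/12) = 745.6770 × 1.043364 = 778.0125
Value (long) = (F − K)·e^(−rT) = (778.0125 − 838.43) × 0.958438 = -57.9064
Value = -S$57.91

-S$57.91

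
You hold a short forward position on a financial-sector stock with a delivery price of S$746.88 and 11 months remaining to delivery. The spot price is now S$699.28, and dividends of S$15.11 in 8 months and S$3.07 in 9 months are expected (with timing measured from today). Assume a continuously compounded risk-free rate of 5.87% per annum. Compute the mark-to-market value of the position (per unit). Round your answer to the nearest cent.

PV(remaining dividends) I = 15.11·e^(−0.0587·8/12) + 3.07·e^(−0.0587·9/12) = 17.4679
Current forward F = (S − I)·e^(rT) = (699.28 − 17.4679)·e^(0.0587·11/12) = 681.8121 × 1.055282 = 719.5040
Value (long) = (F − K)·e^(−rT) = (719.5040 − 746.88) × 0.947614 = -25.9419
Short position value = −(long value) = S$25.94

S$25.94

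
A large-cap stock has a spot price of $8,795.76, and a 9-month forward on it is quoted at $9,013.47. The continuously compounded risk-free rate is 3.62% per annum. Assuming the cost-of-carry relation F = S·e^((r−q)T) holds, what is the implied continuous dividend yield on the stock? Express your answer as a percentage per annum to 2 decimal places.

0.36%

From F = S·e^((r−q)T): (r − q) = ln(F/S)/T
ln(9013.47/8795.76) = ln(1.024752) = 0.024451
(r − q) = 0.024451 / (9/12) = 0.032601
q = r − ln(F/S)/T = 0.0362 − 0.032601 = 0.003599
q = 0.36%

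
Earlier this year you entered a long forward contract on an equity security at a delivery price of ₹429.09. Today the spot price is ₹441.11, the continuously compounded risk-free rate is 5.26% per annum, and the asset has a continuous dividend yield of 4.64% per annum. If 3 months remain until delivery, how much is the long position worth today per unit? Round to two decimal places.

₹12.54

Current fair forward for the remaining 3 months: F = S·e^((r − q)·T), (r − q) = 0.0526 − 0.0464 = 0.0062
F = 441.11 · e^(0.0062 × 3/12) = 441.11 × 1.001551 = 441.7942
Value of long forward = (F − K)·e^(−rT) = (441.7942 − 429.09) · e^(−0.0526·3/12)
= 12.7042 × 0.986936 = 12.54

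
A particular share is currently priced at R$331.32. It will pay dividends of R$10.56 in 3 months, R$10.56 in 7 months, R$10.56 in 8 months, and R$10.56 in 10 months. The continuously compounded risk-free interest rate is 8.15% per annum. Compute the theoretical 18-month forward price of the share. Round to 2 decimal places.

R$328.88

PV(dividends) I = 10.56·e^(−0.0815·3/12) + 10.56·e^(−0.0815·7/12) + 10.56·e^(−0.0815·8/12) + 10.56·e^(−0.0815·10/12)
I = 10.3470 + 10.0697 + 10.0015 + 9.8666 = 40.2848
F = (S − I)·e^(rT) = (331.32 − 40.2848) · e^(0.0815·18/12)
= 291.0352 · e^0.122250 = 291.0352 × 1.130037 = R$328.88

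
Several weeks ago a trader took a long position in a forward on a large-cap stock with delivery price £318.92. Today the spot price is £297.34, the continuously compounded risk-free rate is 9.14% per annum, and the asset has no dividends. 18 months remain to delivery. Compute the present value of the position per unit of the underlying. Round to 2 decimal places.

Current fair forward for the remaining 18 months: F = S·e^(r·T), r = 0.0914
F = 297.34 · e^(0.0914 × 18/12) = 297.34 × 1.146943 = 341.0320
Value of long forward = (F − K)·e^(−rT) = (341.0320 − 318.92) · e^(−0.0914·18/12)
= 22.1120 × 0.871883 = 19.28

£19.28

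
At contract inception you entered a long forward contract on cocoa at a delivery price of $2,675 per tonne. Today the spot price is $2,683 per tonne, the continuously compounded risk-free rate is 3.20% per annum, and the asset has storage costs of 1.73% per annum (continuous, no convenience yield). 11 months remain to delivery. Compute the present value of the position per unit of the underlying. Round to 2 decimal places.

$128.21 per tonne

Current fair forward for the remaining 11 months: F = S·e^((r + u)·T), (r + u) = 0.0320 + 0.0173 = 0.0493
F = 2683 · e^(0.0493 × 11/12) = 2683 × 1.04622837 = 2807.0307
Value of long forward = (F − K)·e^(−rT) = (2807.0307 − 2675) · e^(−0.0320·11/12)
= 132.0307 × 0.97109271 = 128.21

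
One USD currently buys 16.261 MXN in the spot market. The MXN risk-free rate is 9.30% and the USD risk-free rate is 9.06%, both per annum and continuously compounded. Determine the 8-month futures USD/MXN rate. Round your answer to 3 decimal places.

F = S·e^((r_MXN − r_USD)T) = 16.261 · e^((0.0930 − 0.0906) × 8/12)
= 16.261 · e^0.001600 = 16.261 × 1.001601
F = 16.287 MXN per USD

16.287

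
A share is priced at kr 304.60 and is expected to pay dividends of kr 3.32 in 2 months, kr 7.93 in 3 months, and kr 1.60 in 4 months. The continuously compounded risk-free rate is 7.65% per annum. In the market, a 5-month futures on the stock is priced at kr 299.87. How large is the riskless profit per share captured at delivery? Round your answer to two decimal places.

PV(dividends) I = 3.32·e^(−0.0765·2/12) + 7.93·e^(−0.0765·3/12) + 1.60·e^(−0.0765·4/12) = 12.6174
Fair futures F* = (S − I)·e^(rT) = (304.60 − 12.6174)·e^0.031875 = 291.9826 × 1.032388 = 301.4393
Market kr 299.87 < fair 301.4393: forward underpriced → reverse cash-and-carry (short the stock, invest proceeds at r, pay the dividends, go long the forward).
Profit at T = |F_mkt − F*| = |299.87 − 301.4393| = kr 1.57 per share

kr 1.57 per share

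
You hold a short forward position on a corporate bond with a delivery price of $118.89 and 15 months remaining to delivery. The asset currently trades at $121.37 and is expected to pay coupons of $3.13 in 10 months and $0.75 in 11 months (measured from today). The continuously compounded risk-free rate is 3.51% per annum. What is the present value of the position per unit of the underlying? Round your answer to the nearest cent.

PV(remaining coupons) I = 3.13·e^(−0.0351·10/12) + 0.75·e^(−0.0351·11/12) = 3.7660
Current forward F = (S − I)·e^(rT) = (121.37 − 3.7660)·e^(0.0351·15/12) = 117.6040 × 1.044852 = 122.8788
Value (long) = (F − K)·e^(−rT) = (122.8788 − 118.89) × 0.957074 = 3.8176
Short position value = −(long value) = -$3.82

-$3.82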